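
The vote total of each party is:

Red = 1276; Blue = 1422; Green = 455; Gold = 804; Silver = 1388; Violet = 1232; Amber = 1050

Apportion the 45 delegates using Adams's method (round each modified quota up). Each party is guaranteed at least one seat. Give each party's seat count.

Standard divisor 7627/45 ≈ 169.489; standard quotas: Red 7.529, Blue 8.390, Green 2.685, Gold 4.744, Silver 8.189, Violet 7.269, Amber 6.195.
Rounding up gives 8, 9, 3, 5, 9, 8, 7 = 49 seats, so the divisor must be adjusted.
With modified divisor 180: modified quotas Red 7.089, Blue 7.900, Green 2.528, Gold 4.467, Silver 7.711, Violet 6.844, Amber 5.833.
Rounding up: Red 8, Blue 8, Green 3, Gold 5, Silver 8, Violet 7, Amber 6 (total 45).

Red 8, Blue 8, Green 3, Gold 5, Silver 8, Violet 7, Amber 6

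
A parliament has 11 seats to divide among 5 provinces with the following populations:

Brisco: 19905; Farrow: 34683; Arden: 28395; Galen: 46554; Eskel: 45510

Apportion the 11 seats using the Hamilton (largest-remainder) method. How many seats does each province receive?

Brisco=1, Farrow=2, Arden=2, Galen=3, Eskel=3

The standard divisor is 175047/11 ≈ 15913.364.
Standard quotas: Brisco 1.2508, Farrow 2.1795, Arden 1.7843, Galen 2.9255, Eskel 2.8599.
Lower quotas: Brisco 1, Farrow 2, Arden 1, Galen 2, Eskel 2 (sum 8, leaving 3 seats).
Remainders in descending order: Galen 0.9255, Eskel 0.8599, Arden 0.7843, Brisco 0.2508, Farrow 0.1795.
Largest remainders: Galen, Eskel, Arden receive the extra seats.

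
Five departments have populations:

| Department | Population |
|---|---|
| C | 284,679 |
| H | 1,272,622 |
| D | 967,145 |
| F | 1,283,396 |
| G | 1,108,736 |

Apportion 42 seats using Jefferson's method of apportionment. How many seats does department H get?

Standard divisor 4916578/42 ≈ 117061.381; standard quotas: C 2.432, H 10.871, D 8.262, F 10.963, G 9.471.
Rounding down gives 2, 10, 8, 10, 9 = 39 seats, so the divisor must be adjusted.
With modified divisor 109200: modified quotas C 2.607, H 11.654, D 8.857, F 11.753, G 10.153.
Rounding down: C 2, H 11, D 8, F 11, G 10 (total 42).
H receives 11.

11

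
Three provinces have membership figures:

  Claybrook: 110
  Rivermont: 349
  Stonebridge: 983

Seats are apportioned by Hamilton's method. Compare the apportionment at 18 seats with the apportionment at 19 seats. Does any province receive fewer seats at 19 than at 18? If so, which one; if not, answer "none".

Claybrook

At 18 seats: Claybrook 2, Rivermont 4, Stonebridge 12.
At 19 seats: Claybrook 1, Rivermont 5, Stonebridge 13.
Claybrook drops from 2 to 1.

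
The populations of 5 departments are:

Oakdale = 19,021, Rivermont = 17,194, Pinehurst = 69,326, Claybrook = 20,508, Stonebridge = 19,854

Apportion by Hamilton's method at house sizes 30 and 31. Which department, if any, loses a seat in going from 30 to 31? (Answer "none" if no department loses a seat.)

none

At 30 seats: Oakdale 4, Rivermont 4, Pinehurst 14, Claybrook 4, Stonebridge 4.
At 31 seats: Oakdale 4, Rivermont 4, Pinehurst 15, Claybrook 4, Stonebridge 4.
No department's allocation decreased.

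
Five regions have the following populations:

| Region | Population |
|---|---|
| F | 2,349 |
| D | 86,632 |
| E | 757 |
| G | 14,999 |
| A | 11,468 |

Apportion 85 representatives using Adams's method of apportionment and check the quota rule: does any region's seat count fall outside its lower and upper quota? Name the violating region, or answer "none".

Standard quotas: F 1.718, D 63.368, E 0.554, G 10.971, A 8.388.
Adams allocation: F 2, D 62, E 1, G 11, A 9.
D has quota 63.368 (lower 63, upper 64) but receives 62 — outside the quota interval.

D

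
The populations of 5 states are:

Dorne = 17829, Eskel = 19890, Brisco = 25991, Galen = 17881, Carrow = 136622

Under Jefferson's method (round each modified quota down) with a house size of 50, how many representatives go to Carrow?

32

Standard divisor 218213/50 ≈ 4364.26; standard quotas: Dorne 4.085, Eskel 4.557, Brisco 5.955, Galen 4.097, Carrow 31.305.
Rounding down gives 4, 4, 5, 4, 31 = 48 seats, so the divisor must be adjusted.
With modified divisor 4200: modified quotas Dorne 4.245, Eskel 4.736, Brisco 6.188, Galen 4.257, Carrow 32.529.
Rounding down: Dorne 4, Eskel 4, Brisco 6, Galen 4, Carrow 32 (total 50).
Carrow receives 32.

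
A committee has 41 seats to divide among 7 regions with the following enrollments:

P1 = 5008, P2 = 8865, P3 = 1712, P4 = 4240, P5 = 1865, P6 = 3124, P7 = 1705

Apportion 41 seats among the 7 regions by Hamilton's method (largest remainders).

Standard divisor: 26519 ÷ 41 ≈ 646.805.
Standard quotas: P1 7.7427, P2 13.7058, P3 2.6469, P4 6.5553, P5 2.8834, P6 4.8299, P7 2.6360.
Lower quotas: P1 7, P2 13, P3 2, P4 6, P5 2, P6 4, P7 2 (sum 36, leaving 5 seats).
Remainders in descending order: P5 0.8834, P6 0.8299, P1 0.7427, P2 0.7058, P3 0.6469, P7 0.6360, P4 0.5553.
Largest remainders: P5, P6, P1, P2, P3 receive the extra seats.

P1 8; P2 14; P3 3; P4 6; P5 3; P6 5; P7 2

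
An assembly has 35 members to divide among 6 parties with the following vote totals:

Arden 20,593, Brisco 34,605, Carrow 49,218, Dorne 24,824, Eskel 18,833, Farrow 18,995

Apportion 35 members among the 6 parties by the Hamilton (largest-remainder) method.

The standard divisor is 167068/35 ≈ 4773.371.
Standard quotas: Arden 4.3141, Brisco 7.2496, Carrow 10.3110, Dorne 5.2005, Eskel 3.9454, Farrow 3.9794.
Lower quotas: Arden 4, Brisco 7, Carrow 10, Dorne 5, Eskel 3, Farrow 3 (sum 32, leaving 3 seats).
Remainders in descending order: Farrow 0.9794, Eskel 0.9454, Arden 0.3141, Carrow 0.3110, Brisco 0.2496, Dorne 0.2005.
Largest remainders: Farrow, Eskel, Arden receive the extra seats.

Arden 5, Brisco 7, Carrow 10, Dorne 5, Eskel 4, Farrow 4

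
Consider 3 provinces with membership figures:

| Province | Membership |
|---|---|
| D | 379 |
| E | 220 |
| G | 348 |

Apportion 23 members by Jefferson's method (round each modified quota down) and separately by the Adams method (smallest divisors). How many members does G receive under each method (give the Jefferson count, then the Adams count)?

9 and 8

Jefferson: D 9, E 5, G 9.
Adams: D 9, E 6, G 8.
G gets 9 under Jefferson and 8 under Adams.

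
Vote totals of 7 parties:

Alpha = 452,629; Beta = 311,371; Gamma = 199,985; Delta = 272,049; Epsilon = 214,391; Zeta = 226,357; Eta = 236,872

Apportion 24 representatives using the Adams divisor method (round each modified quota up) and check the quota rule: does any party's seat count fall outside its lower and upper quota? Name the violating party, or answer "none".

Standard quotas: Alpha 5.677, Beta 3.905, Gamma 2.508, Delta 3.412, Epsilon 2.689, Zeta 2.839, Eta 2.971.
Adams allocation: Alpha 5, Beta 4, Gamma 3, Delta 3, Epsilon 3, Zeta 3, Eta 3.
Every allocation lies between the lower and upper quota.

none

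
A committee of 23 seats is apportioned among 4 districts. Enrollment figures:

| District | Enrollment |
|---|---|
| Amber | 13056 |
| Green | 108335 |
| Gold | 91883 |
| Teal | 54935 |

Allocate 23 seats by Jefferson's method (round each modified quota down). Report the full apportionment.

Amber 1; Green 9; Gold 8; Teal 5

Standard divisor 268209/23 ≈ 11661.261; standard quotas: Amber 1.120, Green 9.290, Gold 7.879, Teal 4.711.
Rounding down gives 1, 9, 7, 4 = 21 seats, so the divisor must be adjusted.
With modified divisor 10900: modified quotas Amber 1.198, Green 9.939, Gold 8.430, Teal 5.040.
Rounding down: Amber 1, Green 9, Gold 8, Teal 5 (total 23).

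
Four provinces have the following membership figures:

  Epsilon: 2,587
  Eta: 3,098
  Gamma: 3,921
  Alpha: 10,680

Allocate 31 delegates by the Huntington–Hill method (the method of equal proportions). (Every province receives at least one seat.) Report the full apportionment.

Epsilon: 4, Eta: 5, Gamma: 6, Alpha: 16

With divisor 668: modified quotas Epsilon 3.873, Eta 4.638, Gamma 5.870, Alpha 15.988.
Geometric-mean thresholds: Epsilon √(3·4)=3.464, Eta √(4·5)=4.472, Gamma √(5·6)=5.477, Alpha √(15·16)=15.492.
Each quota rounded against its threshold gives Epsilon 4, Eta 5, Gamma 6, Alpha 16 (total 31).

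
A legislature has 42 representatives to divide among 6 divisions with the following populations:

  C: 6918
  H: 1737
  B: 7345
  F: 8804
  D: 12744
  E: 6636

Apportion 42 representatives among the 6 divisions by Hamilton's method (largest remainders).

The standard divisor is 44184/42 = 1052.
Standard quotas: C 6.5760, H 1.6511, B 6.9819, F 8.3688, D 12.1141, E 6.3080.
Lower quotas: C 6, H 1, B 6, F 8, D 12, E 6 (sum 39, leaving 3 seats).
Remainders in descending order: B 0.9819, H 0.6511, C 0.5760, F 0.3688, E 0.3080, D 0.1141.
The surplus seats go to B, H, C.

C: 7, H: 2, B: 7, F: 8, D: 12, E: 6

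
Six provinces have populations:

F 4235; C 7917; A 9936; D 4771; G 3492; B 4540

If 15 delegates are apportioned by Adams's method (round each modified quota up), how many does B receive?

Standard divisor 34891/15 ≈ 2326.067; standard quotas: F 1.821, C 3.404, A 4.272, D 2.051, G 1.501, B 1.952.
Rounding up gives 2, 4, 5, 3, 2, 2 = 18 seats, so the divisor must be adjusted.
With modified divisor 3000: modified quotas F 1.412, C 2.639, A 3.312, D 1.590, G 1.164, B 1.513.
Rounding up: F 2, C 3, A 4, D 2, G 2, B 2 (total 15).
B receives 2.

2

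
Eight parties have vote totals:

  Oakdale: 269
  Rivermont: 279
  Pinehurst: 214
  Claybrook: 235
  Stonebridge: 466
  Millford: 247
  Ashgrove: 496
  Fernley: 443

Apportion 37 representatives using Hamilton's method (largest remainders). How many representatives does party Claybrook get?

Standard divisor: 2649 ÷ 37 ≈ 71.595.
Standard quotas: Oakdale 3.757, Rivermont 3.897, Pinehurst 2.989, Claybrook 3.282, Stonebridge 6.509, Millford 3.450, Ashgrove 6.928, Fernley 6.188.
Lower quotas: Oakdale 3, Rivermont 3, Pinehurst 2, Claybrook 3, Stonebridge 6, Millford 3, Ashgrove 6, Fernley 6 (sum 32, leaving 5 seats).
Remainders in descending order: Pinehurst 0.989, Ashgrove 0.928, Rivermont 0.897, Oakdale 0.757, Stonebridge 0.509, Millford 0.450, Claybrook 0.282, Fernley 0.188.
The surplus seats go to Pinehurst, Ashgrove, Rivermont, Oakdale, Stonebridge.
Claybrook receives 3.

3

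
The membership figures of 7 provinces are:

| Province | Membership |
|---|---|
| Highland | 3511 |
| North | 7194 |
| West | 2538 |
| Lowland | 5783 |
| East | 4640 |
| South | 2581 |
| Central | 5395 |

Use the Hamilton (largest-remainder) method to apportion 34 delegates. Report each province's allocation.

The standard divisor is 31642/34 ≈ 930.647.
Standard quotas: Highland 3.7726, North 7.7301, West 2.7271, Lowland 6.2140, East 4.9858, South 2.7733, Central 5.7970.
Lower quotas: Highland 3, North 7, West 2, Lowland 6, East 4, South 2, Central 5 (sum 29, leaving 5 seats).
Remainders in descending order: East 0.9858, Central 0.7970, South 0.7733, Highland 0.7726, North 0.7301, West 0.7271, Lowland 0.2140.
The surplus seats go to East, Central, South, Highland, North.

Highland: 4; North: 8; West: 2; Lowland: 6; East: 5; South: 3; Central: 6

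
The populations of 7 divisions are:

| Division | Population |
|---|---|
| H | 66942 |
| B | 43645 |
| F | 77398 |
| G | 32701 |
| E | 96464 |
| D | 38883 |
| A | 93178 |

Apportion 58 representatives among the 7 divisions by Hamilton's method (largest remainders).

H: 9; B: 6; F: 10; G: 4; E: 12; D: 5; A: 12

Standard divisor: 449211 ÷ 58 ≈ 7745.017.
Standard quotas: H 8.6432, B 5.6352, F 9.9933, G 4.2222, E 12.4550, D 5.0204, A 12.0307.
Lower quotas: H 8, B 5, F 9, G 4, E 12, D 5, A 12 (sum 55, leaving 3 seats).
Remainders in descending order: F 0.9933, H 0.6432, B 0.6352, E 0.4550, G 0.2222, A 0.0307, D 0.0204.
The surplus seats go to F, H, B.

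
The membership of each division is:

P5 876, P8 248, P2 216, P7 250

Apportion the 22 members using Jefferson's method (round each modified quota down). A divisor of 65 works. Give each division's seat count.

With modified divisor 65: modified quotas P5 13.477, P8 3.815, P2 3.323, P7 3.846.
Rounding down: P5 13, P8 3, P2 3, P7 3 (total 22).

P5: 13, P8: 3, P2: 3, P7: 3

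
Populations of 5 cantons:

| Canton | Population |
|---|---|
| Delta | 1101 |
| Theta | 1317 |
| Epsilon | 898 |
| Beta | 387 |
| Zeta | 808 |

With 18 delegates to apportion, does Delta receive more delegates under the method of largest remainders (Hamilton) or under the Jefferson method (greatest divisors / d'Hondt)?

Jefferson

Hamilton: Delta 4, Theta 5, Epsilon 4, Beta 2, Zeta 3.
Jefferson: Delta 5, Theta 5, Epsilon 4, Beta 1, Zeta 3.
Delta gets 4 under Hamilton and 5 under Jefferson.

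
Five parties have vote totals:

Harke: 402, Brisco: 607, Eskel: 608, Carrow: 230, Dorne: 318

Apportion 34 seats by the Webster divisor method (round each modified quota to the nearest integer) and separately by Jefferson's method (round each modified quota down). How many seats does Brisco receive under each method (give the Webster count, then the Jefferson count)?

9 and 10

Webster: Harke 6, Brisco 9, Eskel 10, Carrow 4, Dorne 5.
Jefferson: Harke 6, Brisco 10, Eskel 10, Carrow 3, Dorne 5.
Brisco gets 9 under Webster and 10 under Jefferson.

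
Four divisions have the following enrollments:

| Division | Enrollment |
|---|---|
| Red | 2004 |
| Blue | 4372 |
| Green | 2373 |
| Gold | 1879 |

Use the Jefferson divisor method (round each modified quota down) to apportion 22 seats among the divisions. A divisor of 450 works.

With modified divisor 450: modified quotas Red 4.453, Blue 9.716, Green 5.273, Gold 4.176.
Rounding down: Red 4, Blue 9, Green 5, Gold 4 (total 22).

Red=4; Blue=9; Green=5; Gold=4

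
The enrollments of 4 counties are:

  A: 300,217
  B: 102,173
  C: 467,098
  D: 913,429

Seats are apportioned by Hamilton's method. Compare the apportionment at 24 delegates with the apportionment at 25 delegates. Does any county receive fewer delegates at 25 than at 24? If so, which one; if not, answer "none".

At 24 seats: A 4, B 2, C 6, D 12.
At 25 seats: A 4, B 1, C 7, D 13.
B drops from 2 to 1.

B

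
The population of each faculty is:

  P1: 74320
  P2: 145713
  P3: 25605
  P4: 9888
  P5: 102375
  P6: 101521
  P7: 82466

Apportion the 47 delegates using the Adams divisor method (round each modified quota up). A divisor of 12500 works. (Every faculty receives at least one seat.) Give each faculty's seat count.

With modified divisor 12500: modified quotas P1 5.946, P2 11.657, P3 2.048, P4 0.791, P5 8.190, P6 8.122, P7 6.597.
Rounding up: P1 6, P2 12, P3 3, P4 1, P5 9, P6 9, P7 7 (total 47).

P1 6; P2 12; P3 3; P4 1; P5 9; P6 9; P7 7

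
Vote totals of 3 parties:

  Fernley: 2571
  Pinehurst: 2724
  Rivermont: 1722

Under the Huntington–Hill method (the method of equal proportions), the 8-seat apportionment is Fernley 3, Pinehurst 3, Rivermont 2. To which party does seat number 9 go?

Priority for the next seat is population ÷ (√(s·(s+1))).
Priorities: Fernley 742.184, Pinehurst 786.351, Rivermont 703.004.
Highest priority: Pinehurst.

Pinehurst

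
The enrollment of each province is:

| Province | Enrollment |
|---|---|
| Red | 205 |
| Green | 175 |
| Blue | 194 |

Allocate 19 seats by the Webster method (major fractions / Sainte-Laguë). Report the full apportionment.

Standard divisor 574/19 ≈ 30.211; standard quotas: Red 6.786, Green 5.793, Blue 6.422.
Rounding to the nearest integer gives Red 7, Green 6, Blue 6 — total 19, matching the house size, so no adjustment is needed.

Red 7, Green 6, Blue 6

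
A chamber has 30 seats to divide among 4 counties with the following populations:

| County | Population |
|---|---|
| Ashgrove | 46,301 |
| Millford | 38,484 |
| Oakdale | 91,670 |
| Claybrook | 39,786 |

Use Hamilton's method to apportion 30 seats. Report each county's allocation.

Ashgrove 6, Millford 5, Oakdale 13, Claybrook 6

Standard divisor: 216241 ÷ 30 ≈ 7208.033.
Standard quotas: Ashgrove 6.4235, Millford 5.3390, Oakdale 12.7178, Claybrook 5.5197.
Lower quotas: Ashgrove 6, Millford 5, Oakdale 12, Claybrook 5 (sum 28, leaving 2 seats).
Remainders in descending order: Oakdale 0.7178, Claybrook 0.5197, Ashgrove 0.4235, Millford 0.3390.
The surplus seats go to Oakdale, Claybrook.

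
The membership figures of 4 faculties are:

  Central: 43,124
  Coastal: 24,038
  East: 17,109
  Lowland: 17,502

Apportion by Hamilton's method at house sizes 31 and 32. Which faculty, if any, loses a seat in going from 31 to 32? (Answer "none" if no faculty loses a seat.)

At 31 seats: Central 13, Coastal 7, East 5, Lowland 6.
At 32 seats: Central 14, Coastal 8, East 5, Lowland 5.
Lowland drops from 6 to 5.

Lowland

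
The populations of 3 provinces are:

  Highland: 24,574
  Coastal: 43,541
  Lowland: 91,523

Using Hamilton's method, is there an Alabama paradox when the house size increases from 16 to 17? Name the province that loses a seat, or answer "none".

Highland

At 16 seats: Highland 3, Coastal 4, Lowland 9.
At 17 seats: Highland 2, Coastal 5, Lowland 10.
Highland drops from 3 to 2.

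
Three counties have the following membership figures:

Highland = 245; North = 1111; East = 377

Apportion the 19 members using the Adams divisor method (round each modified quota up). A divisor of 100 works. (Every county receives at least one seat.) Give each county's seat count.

With modified divisor 100: modified quotas Highland 2.450, North 11.110, East 3.770.
Rounding up: Highland 3, North 12, East 4 (total 19).

Highland: 3; North: 12; East: 4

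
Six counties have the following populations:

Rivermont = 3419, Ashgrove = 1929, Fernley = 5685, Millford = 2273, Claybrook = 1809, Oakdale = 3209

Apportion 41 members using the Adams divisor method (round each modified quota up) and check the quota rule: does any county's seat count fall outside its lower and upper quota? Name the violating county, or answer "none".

Standard quotas: Rivermont 7.650, Ashgrove 4.316, Fernley 12.720, Millford 5.086, Claybrook 4.048, Oakdale 7.180.
Adams allocation: Rivermont 8, Ashgrove 5, Fernley 12, Millford 5, Claybrook 4, Oakdale 7.
Every allocation lies between the lower and upper quota.

none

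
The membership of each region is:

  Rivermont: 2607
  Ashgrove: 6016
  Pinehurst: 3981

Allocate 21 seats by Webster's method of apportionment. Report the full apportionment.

Rivermont 4, Ashgrove 10, Pinehurst 7

Standard divisor 12604/21 ≈ 600.19; standard quotas: Rivermont 4.344, Ashgrove 10.023, Pinehurst 6.633.
Rounding to the nearest integer gives Rivermont 4, Ashgrove 10, Pinehurst 7 — total 21, matching the house size, so no adjustment is needed.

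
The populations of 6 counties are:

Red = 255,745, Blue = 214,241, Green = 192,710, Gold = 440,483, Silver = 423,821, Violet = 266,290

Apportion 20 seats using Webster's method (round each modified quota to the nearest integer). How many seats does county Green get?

Standard divisor 1793290/20 ≈ 89664.5; standard quotas: Red 2.852, Blue 2.389, Green 2.149, Gold 4.913, Silver 4.727, Violet 2.970.
Rounding to the nearest integer gives Red 3, Blue 2, Green 2, Gold 5, Silver 5, Violet 3 — total 20, matching the house size, so no adjustment is needed.
Green receives 2.

2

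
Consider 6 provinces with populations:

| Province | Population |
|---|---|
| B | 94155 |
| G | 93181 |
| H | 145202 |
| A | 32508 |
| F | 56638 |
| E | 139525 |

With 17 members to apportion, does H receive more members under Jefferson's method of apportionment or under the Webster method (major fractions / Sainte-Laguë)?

Jefferson: B 3, G 3, H 5, A 1, F 1, E 4.
Webster: B 3, G 3, H 4, A 1, F 2, E 4.
H gets 5 under Jefferson and 4 under Webster.

Jefferson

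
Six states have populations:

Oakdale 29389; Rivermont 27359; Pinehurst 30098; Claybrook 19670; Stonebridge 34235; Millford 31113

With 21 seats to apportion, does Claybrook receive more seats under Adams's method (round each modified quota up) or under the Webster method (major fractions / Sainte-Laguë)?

Adams

Adams: Oakdale 3, Rivermont 3, Pinehurst 4, Claybrook 3, Stonebridge 4, Millford 4.
Webster: Oakdale 4, Rivermont 3, Pinehurst 4, Claybrook 2, Stonebridge 4, Millford 4.
Claybrook gets 3 under Adams and 2 under Webster.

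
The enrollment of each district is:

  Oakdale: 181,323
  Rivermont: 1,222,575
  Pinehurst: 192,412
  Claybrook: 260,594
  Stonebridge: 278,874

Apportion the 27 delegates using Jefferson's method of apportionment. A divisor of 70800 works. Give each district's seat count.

With modified divisor 70800: modified quotas Oakdale 2.561, Rivermont 17.268, Pinehurst 2.718, Claybrook 3.681, Stonebridge 3.939.
Rounding down: Oakdale 2, Rivermont 17, Pinehurst 2, Claybrook 3, Stonebridge 3 (total 27).

Oakdale=2, Rivermont=17, Pinehurst=2, Claybrook=3, Stonebridge=3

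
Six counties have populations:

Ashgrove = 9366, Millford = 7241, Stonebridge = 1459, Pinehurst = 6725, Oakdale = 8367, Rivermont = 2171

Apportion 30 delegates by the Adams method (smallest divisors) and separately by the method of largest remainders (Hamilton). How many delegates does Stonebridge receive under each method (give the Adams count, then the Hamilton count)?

Adams: Ashgrove 7, Millford 6, Stonebridge 2, Pinehurst 6, Oakdale 7, Rivermont 2.
Hamilton: Ashgrove 8, Millford 6, Stonebridge 1, Pinehurst 6, Oakdale 7, Rivermont 2.
Stonebridge gets 2 under Adams and 1 under Hamilton.

2 and 1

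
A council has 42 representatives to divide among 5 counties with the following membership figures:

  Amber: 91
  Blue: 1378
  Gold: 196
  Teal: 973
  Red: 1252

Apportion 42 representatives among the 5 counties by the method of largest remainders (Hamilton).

Amber 1; Blue 15; Gold 2; Teal 10; Red 14

Standard divisor: 3890 ÷ 42 ≈ 92.619.
Standard quotas: Amber 0.983, Blue 14.878, Gold 2.116, Teal 10.505, Red 13.518.
Lower quotas: Amber 0, Blue 14, Gold 2, Teal 10, Red 13 (sum 39, leaving 3 seats).
Remainders in descending order: Amber 0.983, Blue 0.878, Red 0.518, Teal 0.505, Gold 0.116.
The surplus seats go to Amber, Blue, Red.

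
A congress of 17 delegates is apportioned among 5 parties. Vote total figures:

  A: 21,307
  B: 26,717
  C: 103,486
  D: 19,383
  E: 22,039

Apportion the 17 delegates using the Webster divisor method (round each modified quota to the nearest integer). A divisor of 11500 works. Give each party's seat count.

With modified divisor 11500: modified quotas A 1.853, B 2.323, C 8.999, D 1.685, E 1.916.
Rounding to the nearest integer: A 2, B 2, C 9, D 2, E 2 (total 17).

A: 2; B: 2; C: 9; D: 2; E: 2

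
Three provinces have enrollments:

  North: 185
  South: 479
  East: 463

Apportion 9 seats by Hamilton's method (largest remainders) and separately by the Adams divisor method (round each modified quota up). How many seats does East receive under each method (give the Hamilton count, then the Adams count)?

Hamilton: North 1, South 4, East 4.
Adams: North 2, South 4, East 3.
East gets 4 under Hamilton and 3 under Adams.

4 and 3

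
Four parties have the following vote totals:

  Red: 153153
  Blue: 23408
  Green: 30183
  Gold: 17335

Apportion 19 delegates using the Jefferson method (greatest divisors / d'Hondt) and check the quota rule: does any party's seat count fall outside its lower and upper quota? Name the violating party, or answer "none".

Red

Standard quotas: Red 12.986, Blue 1.985, Green 2.559, Gold 1.470.
Jefferson allocation: Red 14, Blue 2, Green 2, Gold 1.
Red has quota 12.986 (lower 12, upper 13) but receives 14 — outside the quota interval.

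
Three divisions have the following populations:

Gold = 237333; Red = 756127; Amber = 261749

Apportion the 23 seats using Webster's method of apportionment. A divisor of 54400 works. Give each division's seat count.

Gold 4, Red 14, Amber 5

With modified divisor 54400: modified quotas Gold 4.363, Red 13.899, Amber 4.812.
Rounding to the nearest integer: Gold 4, Red 14, Amber 5 (total 23).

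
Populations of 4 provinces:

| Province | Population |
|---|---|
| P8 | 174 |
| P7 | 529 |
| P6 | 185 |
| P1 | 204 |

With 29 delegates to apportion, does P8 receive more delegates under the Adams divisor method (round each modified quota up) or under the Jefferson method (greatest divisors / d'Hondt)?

Adams

Adams: P8 5, P7 13, P6 5, P1 6.
Jefferson: P8 4, P7 15, P6 5, P1 5.
P8 gets 5 under Adams and 4 under Jefferson.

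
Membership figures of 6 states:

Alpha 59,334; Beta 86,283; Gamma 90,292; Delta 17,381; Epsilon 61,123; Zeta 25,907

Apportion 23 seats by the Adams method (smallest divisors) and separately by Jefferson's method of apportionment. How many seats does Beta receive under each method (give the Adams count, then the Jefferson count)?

5 and 6

Adams: Alpha 4, Beta 5, Gamma 6, Delta 2, Epsilon 4, Zeta 2.
Jefferson: Alpha 4, Beta 6, Gamma 6, Delta 1, Epsilon 4, Zeta 2.
Beta gets 5 under Adams and 6 under Jefferson.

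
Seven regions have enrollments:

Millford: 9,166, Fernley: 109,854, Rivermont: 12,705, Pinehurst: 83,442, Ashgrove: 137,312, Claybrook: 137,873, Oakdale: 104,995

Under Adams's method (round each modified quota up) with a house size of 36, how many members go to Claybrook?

Standard divisor 595347/36 ≈ 16537.417; standard quotas: Millford 0.554, Fernley 6.643, Rivermont 0.768, Pinehurst 5.046, Ashgrove 8.303, Claybrook 8.337, Oakdale 6.349.
Rounding up gives 1, 7, 1, 6, 9, 9, 7 = 40 seats, so the divisor must be adjusted.
With modified divisor 17900: modified quotas Millford 0.512, Fernley 6.137, Rivermont 0.710, Pinehurst 4.662, Ashgrove 7.671, Claybrook 7.702, Oakdale 5.866.
Rounding up: Millford 1, Fernley 7, Rivermont 1, Pinehurst 5, Ashgrove 8, Claybrook 8, Oakdale 6 (total 36).
Claybrook receives 8.

8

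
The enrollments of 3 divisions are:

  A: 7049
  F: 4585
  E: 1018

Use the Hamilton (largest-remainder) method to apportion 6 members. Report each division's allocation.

A 3, F 2, E 1

The standard divisor is 12652/6 ≈ 2108.667.
Standard quotas: A 3.3429, F 2.1744, E 0.4828.
Lower quotas: A 3, F 2, E 0 (sum 5, leaving 1 seat).
Remainders in descending order: E 0.4828, A 0.3429, F 0.1744.
Largest remainder: E receives the extra seat.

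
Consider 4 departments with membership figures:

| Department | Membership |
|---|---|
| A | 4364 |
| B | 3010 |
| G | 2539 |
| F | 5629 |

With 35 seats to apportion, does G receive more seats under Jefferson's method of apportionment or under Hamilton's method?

Hamilton

Jefferson: A 10, B 7, G 5, F 13.
Hamilton: A 10, B 7, G 6, F 12.
G gets 5 under Jefferson and 6 under Hamilton.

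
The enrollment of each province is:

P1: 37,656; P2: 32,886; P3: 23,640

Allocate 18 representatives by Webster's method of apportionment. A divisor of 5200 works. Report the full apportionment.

With modified divisor 5200: modified quotas P1 7.242, P2 6.324, P3 4.546.
Rounding to the nearest integer: P1 7, P2 6, P3 5 (total 18).

P1: 7; P2: 6; P3: 5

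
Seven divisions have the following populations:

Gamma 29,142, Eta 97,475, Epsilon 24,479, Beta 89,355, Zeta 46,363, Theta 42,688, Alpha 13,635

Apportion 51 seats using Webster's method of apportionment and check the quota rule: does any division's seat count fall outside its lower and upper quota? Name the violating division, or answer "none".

Standard quotas: Gamma 4.331, Eta 14.488, Epsilon 3.638, Beta 13.281, Zeta 6.891, Theta 6.345, Alpha 2.027.
Webster allocation: Gamma 4, Eta 15, Epsilon 4, Beta 13, Zeta 7, Theta 6, Alpha 2.
Every allocation lies between the lower and upper quota.

none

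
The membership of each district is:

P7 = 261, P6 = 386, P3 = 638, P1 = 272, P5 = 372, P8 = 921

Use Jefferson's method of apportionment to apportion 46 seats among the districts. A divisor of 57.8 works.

P7 4; P6 6; P3 11; P1 4; P5 6; P8 15

With modified divisor 57.8: modified quotas P7 4.516, P6 6.678, P3 11.038, P1 4.706, P5 6.436, P8 15.934.
Rounding down: P7 4, P6 6, P3 11, P1 4, P5 6, P8 15 (total 46).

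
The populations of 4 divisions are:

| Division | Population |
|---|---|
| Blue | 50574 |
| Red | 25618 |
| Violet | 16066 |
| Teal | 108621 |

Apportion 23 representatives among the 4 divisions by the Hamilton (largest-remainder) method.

Blue 6, Red 3, Violet 2, Teal 12

Total 200879; standard divisor 200879/23 ≈ 8733.87.
Standard quotas: Blue 5.7906, Red 2.9332, Violet 1.8395, Teal 12.4368.
Lower quotas: Blue 5, Red 2, Violet 1, Teal 12 (sum 20, leaving 3 seats).
Remainders in descending order: Red 0.9332, Violet 0.8395, Blue 0.7906, Teal 0.4368.
Largest remainders: Red, Violet, Blue receive the extra seats.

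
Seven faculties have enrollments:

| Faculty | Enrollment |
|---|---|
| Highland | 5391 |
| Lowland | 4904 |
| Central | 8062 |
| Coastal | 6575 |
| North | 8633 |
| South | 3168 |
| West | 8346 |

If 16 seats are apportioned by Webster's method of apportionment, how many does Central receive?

3

Standard divisor 45079/16 ≈ 2817.438; standard quotas: Highland 1.913, Lowland 1.741, Central 2.861, Coastal 2.334, North 3.064, South 1.124, West 2.962.
Rounding to the nearest integer gives Highland 2, Lowland 2, Central 3, Coastal 2, North 3, South 1, West 3 — total 16, matching the house size, so no adjustment is needed.
Central receives 3.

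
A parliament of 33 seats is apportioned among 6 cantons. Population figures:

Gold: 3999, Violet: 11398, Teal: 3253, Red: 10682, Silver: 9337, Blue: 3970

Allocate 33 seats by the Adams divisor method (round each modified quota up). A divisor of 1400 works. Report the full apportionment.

With modified divisor 1400: modified quotas Gold 2.856, Violet 8.141, Teal 2.324, Red 7.630, Silver 6.669, Blue 2.836.
Rounding up: Gold 3, Violet 9, Teal 3, Red 8, Silver 7, Blue 3 (total 33).

Gold: 3; Violet: 9; Teal: 3; Red: 8; Silver: 7; Blue: 3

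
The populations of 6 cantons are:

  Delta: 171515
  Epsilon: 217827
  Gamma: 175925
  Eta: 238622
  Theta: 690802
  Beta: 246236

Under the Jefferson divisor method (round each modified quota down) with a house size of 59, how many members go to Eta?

8

Standard divisor 1740927/59 ≈ 29507.237; standard quotas: Delta 5.813, Epsilon 7.382, Gamma 5.962, Eta 8.087, Theta 23.411, Beta 8.345.
Rounding down gives 5, 7, 5, 8, 23, 8 = 56 seats, so the divisor must be adjusted.
With modified divisor 28100: modified quotas Delta 6.104, Epsilon 7.752, Gamma 6.261, Eta 8.492, Theta 24.584, Beta 8.763.
Rounding down: Delta 6, Epsilon 7, Gamma 6, Eta 8, Theta 24, Beta 8 (total 59).
Eta receives 8.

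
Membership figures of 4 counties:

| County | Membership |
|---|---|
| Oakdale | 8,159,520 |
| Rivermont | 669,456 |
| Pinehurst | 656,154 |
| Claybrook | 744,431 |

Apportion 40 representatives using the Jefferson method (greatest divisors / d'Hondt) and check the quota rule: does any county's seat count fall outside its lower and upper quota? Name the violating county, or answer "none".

Standard quotas: Oakdale 31.906, Rivermont 2.618, Pinehurst 2.566, Claybrook 2.911.
Jefferson allocation: Oakdale 33, Rivermont 2, Pinehurst 2, Claybrook 3.
Oakdale has quota 31.906 (lower 31, upper 32) but receives 33 — outside the quota interval.

Oakdale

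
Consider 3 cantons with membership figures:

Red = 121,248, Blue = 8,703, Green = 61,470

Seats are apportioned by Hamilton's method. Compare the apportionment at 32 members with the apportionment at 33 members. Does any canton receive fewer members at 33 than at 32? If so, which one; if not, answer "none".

Blue

At 32 seats: Red 20, Blue 2, Green 10.
At 33 seats: Red 21, Blue 1, Green 11.
Blue drops from 2 to 1.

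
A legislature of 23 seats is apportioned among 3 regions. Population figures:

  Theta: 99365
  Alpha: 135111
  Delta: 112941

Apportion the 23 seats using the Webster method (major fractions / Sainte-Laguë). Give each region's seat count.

Standard divisor 347417/23 ≈ 15105.087; standard quotas: Theta 6.578, Alpha 8.945, Delta 7.477.
Rounding to the nearest integer gives Theta 7, Alpha 9, Delta 7 — total 23, matching the house size, so no adjustment is needed.

Theta 7, Alpha 9, Delta 7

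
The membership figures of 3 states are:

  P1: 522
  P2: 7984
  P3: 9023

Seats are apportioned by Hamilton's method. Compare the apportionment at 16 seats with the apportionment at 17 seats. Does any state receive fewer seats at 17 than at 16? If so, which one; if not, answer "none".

At 16 seats: P1 1, P2 7, P3 8.
At 17 seats: P1 0, P2 8, P3 9.
P1 drops from 1 to 0.

P1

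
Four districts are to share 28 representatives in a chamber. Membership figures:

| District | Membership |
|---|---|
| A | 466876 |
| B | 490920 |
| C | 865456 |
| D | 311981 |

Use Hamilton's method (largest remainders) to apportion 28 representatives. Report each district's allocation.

A 6; B 7; C 11; D 4

Standard divisor: 2135233 ÷ 28 ≈ 76258.321.
Standard quotas: A 6.1223, B 6.4376, C 11.3490, D 4.0911.
Lower quotas: A 6, B 6, C 11, D 4 (sum 27, leaving 1 seat).
Remainders in descending order: B 0.4376, C 0.3490, A 0.1223, D 0.0911.
The surplus seat goes to B.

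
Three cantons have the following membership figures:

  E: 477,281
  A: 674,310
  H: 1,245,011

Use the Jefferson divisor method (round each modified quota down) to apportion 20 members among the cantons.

Standard divisor 2396602/20 ≈ 119830.1; standard quotas: E 3.983, A 5.627, H 10.390.
Rounding down gives 3, 5, 10 = 18 seats, so the divisor must be adjusted.
With modified divisor 112800: modified quotas E 4.231, A 5.978, H 11.037.
Rounding down: E 4, A 5, H 11 (total 20).

E=4; A=5; H=11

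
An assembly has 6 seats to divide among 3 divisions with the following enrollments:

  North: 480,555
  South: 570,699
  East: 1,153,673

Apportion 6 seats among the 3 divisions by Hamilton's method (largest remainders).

Standard divisor: 2204927 ÷ 6 ≈ 367487.833.
Standard quotas: North 1.3077, South 1.5530, East 3.1394.
Lower quotas: North 1, South 1, East 3 (sum 5, leaving 1 seat).
Remainders in descending order: South 0.5530, North 0.3077, East 0.1394.
Largest remainder: South receives the extra seat.

North 1, South 2, East 3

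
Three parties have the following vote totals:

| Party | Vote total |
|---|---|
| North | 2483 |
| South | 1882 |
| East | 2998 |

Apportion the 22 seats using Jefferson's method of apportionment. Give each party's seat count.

North=7; South=6; East=9

Standard divisor 7363/22 ≈ 334.682; standard quotas: North 7.419, South 5.623, East 8.958.
Rounding down gives 7, 5, 8 = 20 seats, so the divisor must be adjusted.
With modified divisor 312: modified quotas North 7.958, South 6.032, East 9.609.
Rounding down: North 7, South 6, East 9 (total 22).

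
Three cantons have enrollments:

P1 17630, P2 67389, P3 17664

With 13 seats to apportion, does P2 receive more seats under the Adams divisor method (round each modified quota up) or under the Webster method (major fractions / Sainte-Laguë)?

Webster

Adams: P1 2, P2 8, P3 3.
Webster: P1 2, P2 9, P3 2.
P2 gets 8 under Adams and 9 under Webster.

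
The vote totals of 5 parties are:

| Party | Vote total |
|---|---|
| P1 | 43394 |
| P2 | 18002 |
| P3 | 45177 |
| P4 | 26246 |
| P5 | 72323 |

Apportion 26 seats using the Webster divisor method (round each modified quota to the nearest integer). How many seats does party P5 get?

9

Standard divisor 205142/26 ≈ 7890.077; standard quotas: P1 5.500, P2 2.282, P3 5.726, P4 3.326, P5 9.166.
Rounding to the nearest integer gives 5, 2, 6, 3, 9 = 25 seats, so the divisor must be adjusted.
With modified divisor 7800: modified quotas P1 5.563, P2 2.308, P3 5.792, P4 3.365, P5 9.272.
Rounding to the nearest integer: P1 6, P2 2, P3 6, P4 3, P5 9 (total 26).
P5 receives 9.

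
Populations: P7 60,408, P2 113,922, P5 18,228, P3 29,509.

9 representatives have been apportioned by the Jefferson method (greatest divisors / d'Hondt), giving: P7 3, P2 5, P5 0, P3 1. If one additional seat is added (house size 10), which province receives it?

P2

Priority for the next seat is population ÷ (current seats + 1).
Priorities: P7 15102.000, P2 18987.000, P5 18228.000, P3 14754.500.
Highest priority: P2.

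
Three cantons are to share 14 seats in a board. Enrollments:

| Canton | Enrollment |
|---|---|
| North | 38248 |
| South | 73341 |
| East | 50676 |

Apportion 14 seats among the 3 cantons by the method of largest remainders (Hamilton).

North=3, South=6, East=5

Standard divisor: 162265 ÷ 14 ≈ 11590.357.
Standard quotas: North 3.3000, South 6.3278, East 4.3723.
Lower quotas: North 3, South 6, East 4 (sum 13, leaving 1 seat).
Remainders in descending order: East 0.3723, South 0.3278, North 0.3000.
Largest remainder: East receives the extra seat.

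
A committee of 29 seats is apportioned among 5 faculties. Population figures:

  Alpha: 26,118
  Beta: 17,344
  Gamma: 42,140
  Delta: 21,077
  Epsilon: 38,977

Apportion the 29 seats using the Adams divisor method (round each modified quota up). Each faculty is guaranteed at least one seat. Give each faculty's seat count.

Alpha: 5, Beta: 4, Gamma: 8, Delta: 4, Epsilon: 8

Standard divisor 145656/29 ≈ 5022.621; standard quotas: Alpha 5.200, Beta 3.453, Gamma 8.390, Delta 4.196, Epsilon 7.760.
Rounding up gives 6, 4, 9, 5, 8 = 32 seats, so the divisor must be adjusted.
With modified divisor 5400: modified quotas Alpha 4.837, Beta 3.212, Gamma 7.804, Delta 3.903, Epsilon 7.218.
Rounding up: Alpha 5, Beta 4, Gamma 8, Delta 4, Epsilon 8 (total 29).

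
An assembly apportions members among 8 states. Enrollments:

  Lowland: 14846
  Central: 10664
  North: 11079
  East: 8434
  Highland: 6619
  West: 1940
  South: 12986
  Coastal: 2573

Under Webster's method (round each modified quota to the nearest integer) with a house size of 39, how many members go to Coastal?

1

Standard divisor 69141/39 ≈ 1772.846; standard quotas: Lowland 8.374, Central 6.015, North 6.249, East 4.757, Highland 3.734, West 1.094, South 7.325, Coastal 1.451.
Rounding to the nearest integer gives 8, 6, 6, 5, 4, 1, 7, 1 = 38 seats, so the divisor must be adjusted.
With modified divisor 1740: modified quotas Lowland 8.532, Central 6.129, North 6.367, East 4.847, Highland 3.804, West 1.115, South 7.463, Coastal 1.479.
Rounding to the nearest integer: Lowland 9, Central 6, North 6, East 5, Highland 4, West 1, South 7, Coastal 1 (total 39).
Coastal receives 1.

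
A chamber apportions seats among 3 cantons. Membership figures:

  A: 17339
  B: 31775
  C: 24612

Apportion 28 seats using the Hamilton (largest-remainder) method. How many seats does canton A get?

7

Standard divisor: 73726 ÷ 28 ≈ 2633.071.
Standard quotas: A 6.5851, B 12.0677, C 9.3473.
Lower quotas: A 6, B 12, C 9 (sum 27, leaving 1 seat).
Remainders in descending order: A 0.5851, C 0.3473, B 0.0677.
Largest remainder: A receives the extra seat.
A receives 7.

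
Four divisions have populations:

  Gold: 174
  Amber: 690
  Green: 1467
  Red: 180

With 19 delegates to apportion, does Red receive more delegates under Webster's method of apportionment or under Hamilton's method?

Hamilton

Webster: Gold 1, Amber 5, Green 12, Red 1.
Hamilton: Gold 1, Amber 5, Green 11, Red 2.
Red gets 1 under Webster and 2 under Hamilton.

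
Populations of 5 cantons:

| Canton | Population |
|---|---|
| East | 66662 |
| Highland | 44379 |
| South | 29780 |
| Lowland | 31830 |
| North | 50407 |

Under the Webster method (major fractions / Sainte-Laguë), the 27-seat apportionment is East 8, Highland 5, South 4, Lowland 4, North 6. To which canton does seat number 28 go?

Highland

Priority for the next seat is population ÷ (current seats + 0.5).
Priorities: East 7842.588, Highland 8068.909, South 6617.778, Lowland 7073.333, North 7754.923.
Highest priority: Highland.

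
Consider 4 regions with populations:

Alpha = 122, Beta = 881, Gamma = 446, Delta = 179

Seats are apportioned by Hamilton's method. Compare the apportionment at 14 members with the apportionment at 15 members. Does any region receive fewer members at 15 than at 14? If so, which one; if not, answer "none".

At 14 seats: Alpha 1, Beta 8, Gamma 4, Delta 1.
At 15 seats: Alpha 1, Beta 8, Gamma 4, Delta 2.
No region's allocation decreased.

none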